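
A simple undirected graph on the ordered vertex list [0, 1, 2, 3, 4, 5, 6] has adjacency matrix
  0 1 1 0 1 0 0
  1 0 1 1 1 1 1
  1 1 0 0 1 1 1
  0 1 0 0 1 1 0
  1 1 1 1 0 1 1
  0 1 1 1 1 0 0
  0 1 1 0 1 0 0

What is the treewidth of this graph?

A width-3 tree decomposition is:
Bags: B1 = {1, 3, 4, 5}  B2 = {1, 2, 4, 5}  B3 = {1, 2, 4, 6}  B4 = {0, 1, 2, 4}
Tree: B1–B2, B2–B3, B2–B4
Each bag holds 4 vertices, so the decomposition has width 3, which upper-bounds the treewidth. Conversely, {0, 1, 2, 4} is a clique of size 4, and the vertices of any clique must share a bag in every tree decomposition; so some bag has ≥ 4 vertices and tw(G) ≥ 3. The upper and lower bounds meet at 3, so that is the treewidth.

3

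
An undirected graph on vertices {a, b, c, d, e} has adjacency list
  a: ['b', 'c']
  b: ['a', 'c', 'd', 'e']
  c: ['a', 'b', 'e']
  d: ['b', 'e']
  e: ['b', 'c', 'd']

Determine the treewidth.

A width-2 tree decomposition is:
Bags: B1 = {a, b, c}  B2 = {b, c, e}  B3 = {b, d, e}
Tree: B1–B2, B2–B3
The largest bag has 3 vertices, giving width 2; this decomposition certifies tw(G) ≤ 2. On the other hand G contains the 3-clique {b, d, e}. A clique must lie in a single bag of any decomposition, so no decomposition can have width below 2. Therefore the treewidth is 2.

2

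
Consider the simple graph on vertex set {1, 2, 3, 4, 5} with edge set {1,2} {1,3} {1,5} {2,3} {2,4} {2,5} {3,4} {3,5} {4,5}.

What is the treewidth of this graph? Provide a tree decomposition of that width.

Treewidth 3.
Bags: B1 = {1, 2, 3, 5}  B2 = {2, 3, 4, 5}
Tree: B1–B2

Each bag holds 4 vertices, so the decomposition has width 3, which upper-bounds the treewidth. On the other hand G contains the 4-clique {1, 2, 3, 5}. A clique must lie in a single bag of any decomposition, so no decomposition can have width below 3. Therefore the treewidth is 3.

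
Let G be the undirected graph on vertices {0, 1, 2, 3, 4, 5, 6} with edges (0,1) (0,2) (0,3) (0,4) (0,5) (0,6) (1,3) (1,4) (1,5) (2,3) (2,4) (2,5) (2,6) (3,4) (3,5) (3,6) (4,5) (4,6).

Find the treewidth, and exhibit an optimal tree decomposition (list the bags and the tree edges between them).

Treewidth 4.
One such decomposition:
Bags: B1 = {0, 2, 3, 4, 6}  B2 = {0, 2, 3, 4, 5}  B3 = {0, 1, 3, 4, 5}
Tree: B1–B2, B2–B3

Each bag holds 5 vertices, so the decomposition has width 4, which upper-bounds the treewidth. Conversely, {0, 1, 3, 4, 5} is a clique of size 5, and the vertices of any clique must share a bag in every tree decomposition; so some bag has ≥ 5 vertices and tw(G) ≥ 4. Hence tw(G) = 4 exactly.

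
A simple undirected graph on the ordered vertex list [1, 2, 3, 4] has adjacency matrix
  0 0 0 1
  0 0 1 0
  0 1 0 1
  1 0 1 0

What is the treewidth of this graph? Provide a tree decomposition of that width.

The largest bag has 2 vertices, giving width 1; this decomposition certifies tw(G) ≤ 1. Any graph with an edge has treewidth ≥ 1, and G has the edge 4–1. The upper and lower bounds meet at 1, so that is the treewidth.

Treewidth 1.
One such decomposition:
Bags: B1 = {1, 4}  B2 = {3, 4}  B3 = {2, 3}
Tree: B1–B2, B2–B3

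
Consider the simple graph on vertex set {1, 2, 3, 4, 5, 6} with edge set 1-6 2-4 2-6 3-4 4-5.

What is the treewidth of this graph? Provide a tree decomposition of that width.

Each bag holds 2 vertices, so the decomposition has width 1, which upper-bounds the treewidth. Any graph with an edge has treewidth ≥ 1, and G has the edge 4–2. Hence tw(G) = 1 exactly.

Treewidth 1.
Bags: B1 = {2, 4}  B2 = {2, 6}  B3 = {3, 4}  B4 = {1, 6}  B5 = {4, 5}
Tree: B1–B2, B1–B3, B2–B4, B3–B5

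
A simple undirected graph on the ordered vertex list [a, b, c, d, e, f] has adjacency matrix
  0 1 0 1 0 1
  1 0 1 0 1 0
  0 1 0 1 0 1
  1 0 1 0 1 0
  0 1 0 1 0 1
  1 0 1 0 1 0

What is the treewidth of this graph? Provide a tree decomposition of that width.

Treewidth 3.
One optimal decomposition is:
Bags: B1 = {b, d, e, f}  B2 = {b, c, d, f}  B3 = {a, b, d, f}
Tree: B1–B2, B2–B3

Each bag holds 4 vertices, so the decomposition has width 3, which upper-bounds the treewidth. For the lower bound: the 4 vertex sets {d,e}, {c,f}, {b}, {a} are disjoint, each induces a connected subgraph, and every pair is joined by at least one edge of G. Contracting each set to a single vertex therefore yields K_{4} as a minor, and since treewidth is minor-monotone, tw(G) ≥ tw(K_{4}) = 3. The upper and lower bounds meet at 3, so that is the treewidth.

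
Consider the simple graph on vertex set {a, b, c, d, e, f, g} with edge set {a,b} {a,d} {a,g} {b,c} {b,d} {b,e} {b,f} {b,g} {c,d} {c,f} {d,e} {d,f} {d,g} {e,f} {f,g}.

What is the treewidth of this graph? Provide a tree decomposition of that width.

The largest bag has 4 vertices, giving width 3; this decomposition certifies tw(G) ≤ 3. Conversely, {a, b, d, g} is a clique of size 4, and the vertices of any clique must share a bag in every tree decomposition; so some bag has ≥ 4 vertices and tw(G) ≥ 3. Combining the bounds, tw(G) = 3.

Treewidth 3.
Bags: B1 = {b, d, e, f}  B2 = {b, d, f, g}  B3 = {a, b, d, g}  B4 = {b, c, d, f}
Tree: B1–B2, B2–B3, B1–B4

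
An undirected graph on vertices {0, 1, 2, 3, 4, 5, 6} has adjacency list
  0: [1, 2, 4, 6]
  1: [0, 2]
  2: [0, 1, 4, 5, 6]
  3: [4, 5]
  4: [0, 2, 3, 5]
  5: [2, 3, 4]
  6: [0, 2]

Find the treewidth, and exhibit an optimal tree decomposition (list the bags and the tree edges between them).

Treewidth 2.
One optimal decomposition is:
Bags: B1 = {0, 2, 6}  B2 = {0, 1, 2}  B3 = {0, 2, 4}  B4 = {2, 4, 5}  B5 = {3, 4, 5}
Tree: B1–B2, B2–B3, B3–B4, B4–B5

Each bag holds 3 vertices, so the decomposition has width 2, which upper-bounds the treewidth. For the lower bound, the 3 vertices {0, 1, 2} are pairwise adjacent, and any tree decomposition puts a clique entirely inside one bag — forcing width ≥ 2. Therefore the treewidth is 2.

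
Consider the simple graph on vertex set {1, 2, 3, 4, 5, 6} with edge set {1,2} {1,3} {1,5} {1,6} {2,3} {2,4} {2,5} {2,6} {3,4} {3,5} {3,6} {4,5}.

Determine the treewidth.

A width-3 tree decomposition is:
Bags: B1 = {1, 2, 3, 6}  B2 = {1, 2, 3, 5}  B3 = {2, 3, 4, 5}
Tree: B1–B2, B2–B3
The largest bag has 4 vertices, giving width 3; this decomposition certifies tw(G) ≤ 3. Conversely, {1, 2, 3, 5} is a clique of size 4, and the vertices of any clique must share a bag in every tree decomposition; so some bag has ≥ 4 vertices and tw(G) ≥ 3. Hence tw(G) = 3 exactly.

3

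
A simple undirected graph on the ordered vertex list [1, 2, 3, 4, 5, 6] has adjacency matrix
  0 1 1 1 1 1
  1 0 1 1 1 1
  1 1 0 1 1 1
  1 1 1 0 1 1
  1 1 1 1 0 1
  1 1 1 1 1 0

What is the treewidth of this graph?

5

A width-5 tree decomposition is:
Bags: B1 = {1, 2, 3, 4, 5, 6}
Tree: (single bag)
A single bag containing all 6 vertices is trivially a valid decomposition of width 5. Conversely, {1, 2, 3, 4, 5, 6} is a clique of size 6, and the vertices of any clique must share a bag in every tree decomposition; so some bag has ≥ 6 vertices and tw(G) ≥ 5. Hence tw(G) = 5 exactly.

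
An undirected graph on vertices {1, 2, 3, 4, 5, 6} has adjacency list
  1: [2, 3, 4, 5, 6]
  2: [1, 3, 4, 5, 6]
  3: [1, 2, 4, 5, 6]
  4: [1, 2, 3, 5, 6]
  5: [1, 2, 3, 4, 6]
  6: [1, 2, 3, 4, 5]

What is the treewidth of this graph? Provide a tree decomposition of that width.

With just one bag of size 6, the width is 6 − 1 = 5, so tw(G) ≤ 5. For the lower bound, the 6 vertices {1, 2, 3, 4, 5, 6} are pairwise adjacent, and any tree decomposition puts a clique entirely inside one bag — forcing width ≥ 5. Combining the bounds, tw(G) = 5.

Treewidth 5.
Bags: B1 = {1, 2, 3, 4, 5, 6}
Tree: (single bag)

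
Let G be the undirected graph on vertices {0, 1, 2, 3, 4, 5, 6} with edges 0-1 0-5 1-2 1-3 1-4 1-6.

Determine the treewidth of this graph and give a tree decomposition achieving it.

Each bag holds 2 vertices, so the decomposition has width 1, which upper-bounds the treewidth. G has an edge, so its treewidth is at least 1. Therefore the treewidth is 1.

Treewidth 1.
Bags: B1 = {1, 3}  B2 = {0, 1}  B3 = {1, 4}  B4 = {1, 2}  B5 = {0, 5}  B6 = {1, 6}
Tree: B1–B2, B2–B3, B3–B4, B2–B5, B3–B6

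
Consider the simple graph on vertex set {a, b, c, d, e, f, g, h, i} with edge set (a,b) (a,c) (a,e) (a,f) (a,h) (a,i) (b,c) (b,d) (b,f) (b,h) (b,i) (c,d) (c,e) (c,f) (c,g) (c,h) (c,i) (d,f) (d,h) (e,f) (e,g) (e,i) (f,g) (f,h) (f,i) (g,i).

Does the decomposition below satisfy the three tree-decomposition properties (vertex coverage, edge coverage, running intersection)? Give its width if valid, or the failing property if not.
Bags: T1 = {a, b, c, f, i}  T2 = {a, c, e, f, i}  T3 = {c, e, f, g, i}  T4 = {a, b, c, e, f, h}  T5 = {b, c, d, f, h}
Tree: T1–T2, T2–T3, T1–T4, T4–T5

No — bags containing vertex e are not connected in the tree.

A tree decomposition must satisfy three properties: every vertex lies in some bag; for every edge, both endpoints lie together in some bag; and for every vertex, the bags containing it form a connected subtree. Here bags containing vertex e are not connected in the tree, so the decomposition is invalid.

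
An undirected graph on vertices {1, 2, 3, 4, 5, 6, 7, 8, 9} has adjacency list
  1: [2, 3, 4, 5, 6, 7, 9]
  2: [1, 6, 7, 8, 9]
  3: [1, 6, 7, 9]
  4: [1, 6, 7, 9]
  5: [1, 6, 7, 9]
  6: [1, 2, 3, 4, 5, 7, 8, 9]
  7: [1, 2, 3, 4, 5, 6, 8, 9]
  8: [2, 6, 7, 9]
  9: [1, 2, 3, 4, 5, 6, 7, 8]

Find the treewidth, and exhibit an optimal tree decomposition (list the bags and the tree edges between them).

Treewidth 4.
Bags: B1 = {1, 2, 6, 7, 9}  B2 = {1, 3, 6, 7, 9}  B3 = {1, 5, 6, 7, 9}  B4 = {1, 4, 6, 7, 9}  B5 = {2, 6, 7, 8, 9}
Tree: B1–B2, B2–B3, B3–B4, B1–B5

Each bag holds 5 vertices, so the decomposition has width 4, which upper-bounds the treewidth. On the other hand G contains the 5-clique {2, 6, 7, 8, 9}. A clique must lie in a single bag of any decomposition, so no decomposition can have width below 4. The upper and lower bounds meet at 4, so that is the treewidth.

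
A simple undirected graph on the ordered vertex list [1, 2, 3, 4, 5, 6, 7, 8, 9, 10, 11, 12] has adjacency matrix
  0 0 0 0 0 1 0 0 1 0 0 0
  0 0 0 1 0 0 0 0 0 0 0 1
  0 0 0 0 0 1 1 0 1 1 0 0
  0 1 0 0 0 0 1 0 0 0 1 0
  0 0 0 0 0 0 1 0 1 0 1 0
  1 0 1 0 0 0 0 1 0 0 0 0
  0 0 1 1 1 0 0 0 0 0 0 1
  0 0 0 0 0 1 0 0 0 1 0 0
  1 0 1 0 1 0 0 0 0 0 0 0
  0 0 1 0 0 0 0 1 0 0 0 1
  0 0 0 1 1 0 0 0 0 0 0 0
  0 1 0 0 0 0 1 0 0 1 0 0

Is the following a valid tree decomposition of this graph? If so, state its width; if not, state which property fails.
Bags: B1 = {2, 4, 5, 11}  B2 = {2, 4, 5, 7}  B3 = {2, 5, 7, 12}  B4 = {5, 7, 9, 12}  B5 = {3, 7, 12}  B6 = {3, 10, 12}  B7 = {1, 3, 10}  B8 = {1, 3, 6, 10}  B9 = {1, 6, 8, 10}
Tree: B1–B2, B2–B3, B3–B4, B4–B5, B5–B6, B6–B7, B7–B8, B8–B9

No — edge (9,3) lies in no bag.

A tree decomposition must satisfy three properties: every vertex lies in some bag; for every edge, both endpoints lie together in some bag; and for every vertex, the bags containing it form a connected subtree. Here edge (9,3) lies in no bag, so the decomposition is invalid.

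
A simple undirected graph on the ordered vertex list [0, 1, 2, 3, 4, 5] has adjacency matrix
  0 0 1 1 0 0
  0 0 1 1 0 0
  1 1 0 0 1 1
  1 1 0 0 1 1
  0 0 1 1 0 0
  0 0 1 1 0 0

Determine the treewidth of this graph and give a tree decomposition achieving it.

The largest bag has 3 vertices, giving width 2; this decomposition certifies tw(G) ≤ 2. The edges 1–2–4–3–1 form a cycle, so G is not a tree and its treewidth is at least 2. Therefore the treewidth is 2.

Treewidth 2.
One optimal decomposition is:
Bags: B1 = {1, 2, 3}  B2 = {2, 3, 4}  B3 = {2, 3, 5}  B4 = {0, 2, 3}
Tree: B1–B2, B2–B3, B3–B4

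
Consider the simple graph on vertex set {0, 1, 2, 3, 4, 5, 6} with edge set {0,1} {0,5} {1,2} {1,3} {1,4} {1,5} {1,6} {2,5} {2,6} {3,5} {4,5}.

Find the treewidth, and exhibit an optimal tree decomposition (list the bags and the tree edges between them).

Treewidth 2.
One optimal decomposition is:
Bags: B1 = {1, 2, 5}  B2 = {1, 2, 6}  B3 = {0, 1, 5}  B4 = {1, 3, 5}  B5 = {1, 4, 5}
Tree: B1–B2, B1–B3, B3–B4, B4–B5

Every bag has size at most 3, so the width is 3 − 1 = 2 and tw(G) ≤ 2. For the lower bound, the 3 vertices {0, 1, 5} are pairwise adjacent, and any tree decomposition puts a clique entirely inside one bag — forcing width ≥ 2. The upper and lower bounds meet at 2, so that is the treewidth.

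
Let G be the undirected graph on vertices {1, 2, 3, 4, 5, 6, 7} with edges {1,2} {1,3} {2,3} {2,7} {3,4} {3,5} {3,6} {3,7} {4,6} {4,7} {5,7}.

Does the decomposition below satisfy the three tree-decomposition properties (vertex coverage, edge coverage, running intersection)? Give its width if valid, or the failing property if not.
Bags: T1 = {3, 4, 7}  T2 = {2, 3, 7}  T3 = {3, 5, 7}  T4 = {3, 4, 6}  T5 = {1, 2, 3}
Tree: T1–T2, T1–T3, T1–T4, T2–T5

Yes; width 2.

Every vertex of G appears in some bag (union = {1, 2, 3, 4, 5, 6, 7}); every edge is covered by a bag; and for each vertex v the set of bags containing v is connected in the bag tree. The decomposition is therefore valid. The largest bag has 3 vertices, so the width is 2.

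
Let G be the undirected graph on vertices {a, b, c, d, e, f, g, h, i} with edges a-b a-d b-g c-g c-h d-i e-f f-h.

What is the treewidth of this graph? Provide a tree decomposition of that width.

Treewidth 1.
Bags: B1 = {d, i}  B2 = {a, d}  B3 = {a, b}  B4 = {b, g}  B5 = {c, g}  B6 = {c, h}  B7 = {f, h}  B8 = {e, f}
Tree: B1–B2, B2–B3, B3–B4, B4–B5, B5–B6, B6–B7, B7–B8

The largest bag has 2 vertices, giving width 1; this decomposition certifies tw(G) ≤ 1. Any graph with an edge has treewidth ≥ 1, and G has the edge i–d. Therefore the treewidth is 1.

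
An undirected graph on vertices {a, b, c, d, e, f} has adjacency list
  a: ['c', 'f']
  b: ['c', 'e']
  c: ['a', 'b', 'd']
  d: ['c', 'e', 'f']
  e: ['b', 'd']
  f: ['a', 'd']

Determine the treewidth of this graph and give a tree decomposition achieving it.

Treewidth 2.
Bags: B1 = {b, c, e}  B2 = {c, d, e}  B3 = {a, c, d}  B4 = {a, d, f}
Tree: B1–B2, B2–B3, B3–B4

Every bag has size at most 3, so the width is 3 − 1 = 2 and tw(G) ≤ 2. The edges b–e–d–c–b form a cycle, so G is not a tree and its treewidth is at least 2. Combining the bounds, tw(G) = 2.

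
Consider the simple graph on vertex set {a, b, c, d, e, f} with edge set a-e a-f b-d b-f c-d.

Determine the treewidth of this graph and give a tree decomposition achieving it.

Every bag has size at most 2, so the width is 2 − 1 = 1 and tw(G) ≤ 1. G has an edge, so its treewidth is at least 1. Hence tw(G) = 1 exactly.

Treewidth 1.
Bags: B1 = {a, e}  B2 = {a, f}  B3 = {b, f}  B4 = {b, d}  B5 = {c, d}
Tree: B1–B2, B2–B3, B3–B4, B4–B5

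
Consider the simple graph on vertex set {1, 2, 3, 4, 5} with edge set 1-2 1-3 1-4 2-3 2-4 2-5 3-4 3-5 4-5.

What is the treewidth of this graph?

3

A width-3 tree decomposition is:
Bags: B1 = {1, 2, 3, 4}  B2 = {2, 3, 4, 5}
Tree: B1–B2
Every bag has size at most 4, so the width is 4 − 1 = 3 and tw(G) ≤ 3. For the lower bound, the 4 vertices {1, 2, 3, 4} are pairwise adjacent, and any tree decomposition puts a clique entirely inside one bag — forcing width ≥ 3. The upper and lower bounds meet at 3, so that is the treewidth.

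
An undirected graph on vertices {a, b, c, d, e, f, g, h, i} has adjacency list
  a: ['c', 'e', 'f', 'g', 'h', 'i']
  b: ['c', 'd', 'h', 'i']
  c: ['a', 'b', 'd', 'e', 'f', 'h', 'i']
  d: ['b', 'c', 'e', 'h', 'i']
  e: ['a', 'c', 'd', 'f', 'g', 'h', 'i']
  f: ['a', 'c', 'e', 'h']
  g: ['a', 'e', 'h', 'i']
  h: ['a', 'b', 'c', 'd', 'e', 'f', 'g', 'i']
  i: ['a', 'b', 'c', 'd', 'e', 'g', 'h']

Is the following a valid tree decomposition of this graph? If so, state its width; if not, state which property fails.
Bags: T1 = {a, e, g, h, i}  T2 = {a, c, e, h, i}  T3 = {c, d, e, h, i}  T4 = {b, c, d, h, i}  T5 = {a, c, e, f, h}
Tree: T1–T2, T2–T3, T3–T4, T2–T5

Vertex coverage: the bags together contain {a, b, c, d, e, f, g, h, i}, the full vertex set. Edge coverage: each edge of G has both endpoints in at least one bag. Running intersection: for every vertex, the bags containing it form a connected subtree. All three properties hold, so this is a valid tree decomposition of width max|bag| − 1 = 4, and hence tw(G) ≤ 4.

Yes; width 4.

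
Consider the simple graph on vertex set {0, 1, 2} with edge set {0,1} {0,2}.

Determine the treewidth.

A width-1 tree decomposition is:
Bags: B1 = {0, 2}  B2 = {0, 1}
Tree: B1–B2
Each bag holds 2 vertices, so the decomposition has width 1, which upper-bounds the treewidth. Since G has at least one edge (e.g. 2–0), it is not an edgeless graph, so tw(G) ≥ 1. Therefore the treewidth is 1.

1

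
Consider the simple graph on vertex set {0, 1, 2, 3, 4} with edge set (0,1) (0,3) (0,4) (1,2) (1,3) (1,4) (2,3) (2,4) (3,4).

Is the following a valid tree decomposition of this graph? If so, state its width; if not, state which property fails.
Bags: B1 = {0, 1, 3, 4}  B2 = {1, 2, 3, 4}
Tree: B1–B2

Yes; width 3.

Checking the three conditions: (i) the bags cover all of {0, 1, 2, 3, 4}; (ii) for each edge, some bag contains both endpoints; (iii) the bags containing any fixed vertex form a subtree. All hold, so the decomposition is valid with width 4 − 1 = 3.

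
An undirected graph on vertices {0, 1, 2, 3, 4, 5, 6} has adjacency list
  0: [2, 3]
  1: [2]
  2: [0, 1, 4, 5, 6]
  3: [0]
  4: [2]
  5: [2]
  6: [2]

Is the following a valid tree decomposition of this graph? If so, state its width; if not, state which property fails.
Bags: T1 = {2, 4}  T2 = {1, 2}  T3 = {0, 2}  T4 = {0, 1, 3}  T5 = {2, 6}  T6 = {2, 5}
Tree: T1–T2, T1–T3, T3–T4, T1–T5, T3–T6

No — bags containing vertex 1 are not connected in the tree.

A tree decomposition must satisfy three properties: every vertex lies in some bag; for every edge, both endpoints lie together in some bag; and for every vertex, the bags containing it form a connected subtree. Here bags containing vertex 1 are not connected in the tree, so the decomposition is invalid.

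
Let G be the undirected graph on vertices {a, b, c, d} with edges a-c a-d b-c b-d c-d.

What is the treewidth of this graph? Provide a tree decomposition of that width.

Each bag holds 3 vertices, so the decomposition has width 2, which upper-bounds the treewidth. Conversely, {a, c, d} is a clique of size 3, and the vertices of any clique must share a bag in every tree decomposition; so some bag has ≥ 3 vertices and tw(G) ≥ 2. The upper and lower bounds meet at 2, so that is the treewidth.

Treewidth 2.
Bags: B1 = {a, c, d}  B2 = {b, c, d}
Tree: B1–B2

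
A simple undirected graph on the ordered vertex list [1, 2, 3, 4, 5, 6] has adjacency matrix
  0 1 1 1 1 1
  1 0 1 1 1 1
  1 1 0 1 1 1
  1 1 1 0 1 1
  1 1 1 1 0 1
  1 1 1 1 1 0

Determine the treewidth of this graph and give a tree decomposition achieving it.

With just one bag of size 6, the width is 6 − 1 = 5, so tw(G) ≤ 5. Conversely, {1, 2, 3, 4, 5, 6} is a clique of size 6, and the vertices of any clique must share a bag in every tree decomposition; so some bag has ≥ 6 vertices and tw(G) ≥ 5. Combining the bounds, tw(G) = 5.

Treewidth 5.
One such decomposition:
Bags: B1 = {1, 2, 3, 4, 5, 6}
Tree: (single bag)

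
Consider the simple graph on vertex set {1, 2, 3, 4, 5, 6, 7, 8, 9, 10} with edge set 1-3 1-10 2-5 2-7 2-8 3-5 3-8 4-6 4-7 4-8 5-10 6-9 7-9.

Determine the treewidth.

2

A width-2 tree decomposition is:
Bags: B1 = {6, 7, 9}  B2 = {4, 6, 7}  B3 = {2, 4, 7}  B4 = {2, 4, 8}  B5 = {2, 5, 8}  B6 = {3, 5, 8}  B7 = {3, 5, 10}  B8 = {1, 3, 10}
Tree: B1–B2, B2–B3, B3–B4, B4–B5, B5–B6, B6–B7, B7–B8
The largest bag has 3 vertices, giving width 2; this decomposition certifies tw(G) ≤ 2. For the lower bound, G contains the cycle 9–6–4–7–9, so G is not a forest; only forests have treewidth ≤ 1, hence tw(G) ≥ 2. Hence tw(G) = 2 exactly.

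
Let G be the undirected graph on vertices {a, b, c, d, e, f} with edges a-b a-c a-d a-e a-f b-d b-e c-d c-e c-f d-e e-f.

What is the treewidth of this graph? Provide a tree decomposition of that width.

Treewidth 3.
Bags: B1 = {a, c, d, e}  B2 = {a, b, d, e}  B3 = {a, c, e, f}
Tree: B1–B2, B1–B3

Every bag has size at most 4, so the width is 4 − 1 = 3 and tw(G) ≤ 3. For the lower bound, the 4 vertices {a, c, d, e} are pairwise adjacent, and any tree decomposition puts a clique entirely inside one bag — forcing width ≥ 3. Therefore the treewidth is 3.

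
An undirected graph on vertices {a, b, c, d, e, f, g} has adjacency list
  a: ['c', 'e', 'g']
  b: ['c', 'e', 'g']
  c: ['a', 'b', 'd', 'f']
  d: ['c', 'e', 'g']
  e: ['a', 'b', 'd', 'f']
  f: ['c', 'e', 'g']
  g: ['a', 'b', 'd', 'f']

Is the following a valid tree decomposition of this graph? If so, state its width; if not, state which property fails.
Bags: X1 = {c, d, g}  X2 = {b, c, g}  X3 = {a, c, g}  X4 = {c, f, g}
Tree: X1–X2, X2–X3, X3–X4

No — vertex e appears in no bag.

A tree decomposition must satisfy three properties: every vertex lies in some bag; for every edge, both endpoints lie together in some bag; and for every vertex, the bags containing it form a connected subtree. Here vertex e appears in no bag, so the decomposition is invalid.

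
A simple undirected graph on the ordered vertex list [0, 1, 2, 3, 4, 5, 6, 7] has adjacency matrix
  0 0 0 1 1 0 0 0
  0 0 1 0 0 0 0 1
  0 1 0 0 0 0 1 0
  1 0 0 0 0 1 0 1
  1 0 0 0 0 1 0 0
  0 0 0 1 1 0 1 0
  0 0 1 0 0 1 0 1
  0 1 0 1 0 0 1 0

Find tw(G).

2

A width-2 tree decomposition is:
Bags: B1 = {0, 4, 5}  B2 = {0, 3, 5}  B3 = {3, 5, 6}  B4 = {3, 6, 7}  B5 = {2, 6, 7}  B6 = {1, 2, 7}
Tree: B1–B2, B2–B3, B3–B4, B4–B5, B5–B6
Each bag holds 3 vertices, so the decomposition has width 2, which upper-bounds the treewidth. Since 4–0–3–5–4 is a cycle in G, G is not acyclic. Forests are exactly the graphs of treewidth ≤ 1, so tw(G) ≥ 2. Combining the bounds, tw(G) = 2.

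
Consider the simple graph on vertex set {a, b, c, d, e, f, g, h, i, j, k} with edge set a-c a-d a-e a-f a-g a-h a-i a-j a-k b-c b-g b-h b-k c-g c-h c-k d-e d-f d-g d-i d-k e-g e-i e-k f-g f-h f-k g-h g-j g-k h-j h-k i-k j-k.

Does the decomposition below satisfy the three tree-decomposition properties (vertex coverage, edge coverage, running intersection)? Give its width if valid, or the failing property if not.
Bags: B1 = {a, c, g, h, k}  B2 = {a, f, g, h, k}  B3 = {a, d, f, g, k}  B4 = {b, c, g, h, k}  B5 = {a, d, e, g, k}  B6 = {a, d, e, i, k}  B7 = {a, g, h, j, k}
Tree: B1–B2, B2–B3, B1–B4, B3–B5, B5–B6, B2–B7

Checking the three conditions: (i) the bags cover all of {a, b, c, d, e, f, g, h, i, j, k}; (ii) for each edge, some bag contains both endpoints; (iii) the bags containing any fixed vertex form a subtree. All hold, so the decomposition is valid with width 5 − 1 = 4.

Yes; width 4.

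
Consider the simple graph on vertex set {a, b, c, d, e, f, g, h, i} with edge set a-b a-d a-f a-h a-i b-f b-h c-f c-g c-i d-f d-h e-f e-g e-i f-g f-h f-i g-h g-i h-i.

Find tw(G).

3

A width-3 tree decomposition is:
Bags: B1 = {a, f, h, i}  B2 = {f, g, h, i}  B3 = {e, f, g, i}  B4 = {a, d, f, h}  B5 = {a, b, f, h}  B6 = {c, f, g, i}
Tree: B1–B2, B2–B3, B1–B4, B4–B5, B3–B6
The largest bag has 4 vertices, giving width 3; this decomposition certifies tw(G) ≤ 3. Conversely, {e, f, g, i} is a clique of size 4, and the vertices of any clique must share a bag in every tree decomposition; so some bag has ≥ 4 vertices and tw(G) ≥ 3. Hence tw(G) = 3 exactly.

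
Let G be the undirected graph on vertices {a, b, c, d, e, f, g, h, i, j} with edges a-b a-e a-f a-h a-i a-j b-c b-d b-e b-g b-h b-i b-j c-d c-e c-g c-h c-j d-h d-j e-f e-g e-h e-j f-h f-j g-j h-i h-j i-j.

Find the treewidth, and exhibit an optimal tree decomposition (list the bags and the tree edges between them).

Each bag holds 5 vertices, so the decomposition has width 4, which upper-bounds the treewidth. For the lower bound, the 5 vertices {b, c, e, g, j} are pairwise adjacent, and any tree decomposition puts a clique entirely inside one bag — forcing width ≥ 4. Combining the bounds, tw(G) = 4.

Treewidth 4.
One optimal decomposition is:
Bags: B1 = {a, b, h, i, j}  B2 = {a, b, e, h, j}  B3 = {b, c, e, h, j}  B4 = {a, e, f, h, j}  B5 = {b, c, e, g, j}  B6 = {b, c, d, h, j}
Tree: B1–B2, B2–B3, B2–B4, B3–B5, B3–B6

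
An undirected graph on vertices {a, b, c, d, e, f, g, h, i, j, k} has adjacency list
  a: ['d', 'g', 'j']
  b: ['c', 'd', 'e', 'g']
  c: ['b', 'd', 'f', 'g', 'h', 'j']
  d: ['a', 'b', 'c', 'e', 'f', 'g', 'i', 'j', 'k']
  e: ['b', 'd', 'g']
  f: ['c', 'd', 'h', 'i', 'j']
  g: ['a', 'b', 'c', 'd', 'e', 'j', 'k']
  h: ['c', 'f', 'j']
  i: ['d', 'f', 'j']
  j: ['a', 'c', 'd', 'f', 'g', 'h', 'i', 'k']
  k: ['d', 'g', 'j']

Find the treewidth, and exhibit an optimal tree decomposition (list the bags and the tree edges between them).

Treewidth 3.
Bags: B1 = {c, d, g, j}  B2 = {a, d, g, j}  B3 = {c, d, f, j}  B4 = {d, g, j, k}  B5 = {d, f, i, j}  B6 = {b, c, d, g}  B7 = {b, d, e, g}  B8 = {c, f, h, j}
Tree: B1–B2, B1–B3, B1–B4, B3–B5, B1–B6, B6–B7, B3–B8

The largest bag has 4 vertices, giving width 3; this decomposition certifies tw(G) ≤ 3. On the other hand G contains the 4-clique {c, d, g, j}. A clique must lie in a single bag of any decomposition, so no decomposition can have width below 3. Hence tw(G) = 3 exactly.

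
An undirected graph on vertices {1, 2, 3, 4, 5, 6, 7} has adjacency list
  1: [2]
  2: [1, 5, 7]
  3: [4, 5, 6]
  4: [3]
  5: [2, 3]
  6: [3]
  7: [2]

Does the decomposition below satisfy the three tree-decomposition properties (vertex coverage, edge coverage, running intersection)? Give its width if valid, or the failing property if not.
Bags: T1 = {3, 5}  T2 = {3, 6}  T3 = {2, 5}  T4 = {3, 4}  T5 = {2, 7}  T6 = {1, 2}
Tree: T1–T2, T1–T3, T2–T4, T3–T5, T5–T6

Checking the three conditions: (i) the bags cover all of {1, 2, 3, 4, 5, 6, 7}; (ii) for each edge, some bag contains both endpoints; (iii) the bags containing any fixed vertex form a subtree. All hold, so the decomposition is valid with width 2 − 1 = 1.

Yes; width 1.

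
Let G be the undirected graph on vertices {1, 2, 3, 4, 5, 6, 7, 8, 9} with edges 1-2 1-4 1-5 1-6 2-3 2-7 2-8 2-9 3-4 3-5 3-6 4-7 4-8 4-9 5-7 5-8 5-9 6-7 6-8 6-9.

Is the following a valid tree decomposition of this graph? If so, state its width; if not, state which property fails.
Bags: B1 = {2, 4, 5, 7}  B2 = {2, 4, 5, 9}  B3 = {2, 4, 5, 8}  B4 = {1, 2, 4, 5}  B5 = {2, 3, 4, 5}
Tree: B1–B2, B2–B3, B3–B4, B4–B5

A tree decomposition must satisfy three properties: every vertex lies in some bag; for every edge, both endpoints lie together in some bag; and for every vertex, the bags containing it form a connected subtree. Here vertex 6 appears in no bag, so the decomposition is invalid.

No — vertex 6 appears in no bag.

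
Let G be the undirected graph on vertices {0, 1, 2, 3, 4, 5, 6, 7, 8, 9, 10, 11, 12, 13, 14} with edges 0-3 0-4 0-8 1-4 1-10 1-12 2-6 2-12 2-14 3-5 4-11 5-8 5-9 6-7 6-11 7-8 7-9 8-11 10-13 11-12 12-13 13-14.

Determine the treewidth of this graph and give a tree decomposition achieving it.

The largest bag has 4 vertices, giving width 3; this decomposition certifies tw(G) ≤ 3. For the lower bound: the 4 vertex sets {3,5,9}, {0}, {8}, {4,6,7,11} are disjoint, each induces a connected subgraph, and every pair is joined by at least one edge of G. Contracting each set to a single vertex therefore yields K_{4} as a minor, and since treewidth is minor-monotone, tw(G) ≥ tw(K_{4}) = 3. Therefore the treewidth is 3.

Treewidth 3.
Bags: B1 = {0, 3, 5, 9}  B2 = {0, 5, 8, 9}  B3 = {0, 7, 8, 9}  B4 = {0, 4, 7, 8}  B5 = {4, 7, 8, 11}  B6 = {4, 6, 7, 11}  B7 = {1, 4, 6, 11}  B8 = {1, 6, 11, 12}  B9 = {1, 2, 6, 12}  B10 = {1, 2, 10, 12}  B11 = {2, 10, 12, 13}  B12 = {2, 10, 13, 14}
Tree: B1–B2, B2–B3, B3–B4, B4–B5, B5–B6, B6–B7, B7–B8, B8–B9, B9–B10, B10–B11, B11–B12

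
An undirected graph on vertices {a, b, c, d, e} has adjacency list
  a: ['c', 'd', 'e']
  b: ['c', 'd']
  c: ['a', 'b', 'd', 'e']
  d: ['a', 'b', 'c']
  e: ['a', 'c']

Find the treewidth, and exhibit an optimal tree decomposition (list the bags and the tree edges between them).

Treewidth 2.
One such decomposition:
Bags: B1 = {b, c, d}  B2 = {a, c, d}  B3 = {a, c, e}
Tree: B1–B2, B2–B3

The largest bag has 3 vertices, giving width 2; this decomposition certifies tw(G) ≤ 2. On the other hand G contains the 3-clique {a, c, d}. A clique must lie in a single bag of any decomposition, so no decomposition can have width below 2. The upper and lower bounds meet at 2, so that is the treewidth.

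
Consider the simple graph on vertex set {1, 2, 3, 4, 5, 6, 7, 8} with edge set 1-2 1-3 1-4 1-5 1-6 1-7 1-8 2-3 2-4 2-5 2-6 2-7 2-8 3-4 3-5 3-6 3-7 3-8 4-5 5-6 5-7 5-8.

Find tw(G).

A width-4 tree decomposition is:
Bags: B1 = {1, 2, 3, 5, 6}  B2 = {1, 2, 3, 5, 7}  B3 = {1, 2, 3, 4, 5}  B4 = {1, 2, 3, 5, 8}
Tree: B1–B2, B1–B3, B1–B4
Each bag holds 5 vertices, so the decomposition has width 4, which upper-bounds the treewidth. On the other hand G contains the 5-clique {1, 2, 3, 5, 8}. A clique must lie in a single bag of any decomposition, so no decomposition can have width below 4. The upper and lower bounds meet at 4, so that is the treewidth.

4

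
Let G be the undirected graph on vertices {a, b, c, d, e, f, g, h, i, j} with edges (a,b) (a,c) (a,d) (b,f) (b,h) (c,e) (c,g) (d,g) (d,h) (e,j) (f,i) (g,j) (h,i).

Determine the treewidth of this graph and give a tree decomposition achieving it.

Treewidth 2.
One optimal decomposition is:
Bags: B1 = {b, f, i}  B2 = {b, h, i}  B3 = {a, b, h}  B4 = {a, d, h}  B5 = {a, c, d}  B6 = {c, d, g}  B7 = {c, e, g}  B8 = {e, g, j}
Tree: B1–B2, B2–B3, B3–B4, B4–B5, B5–B6, B6–B7, B7–B8

Every bag has size at most 3, so the width is 3 − 1 = 2 and tw(G) ≤ 2. For the lower bound, G contains the cycle f–i–h–b–f, so G is not a forest; only forests have treewidth ≤ 1, hence tw(G) ≥ 2. Therefore the treewidth is 2.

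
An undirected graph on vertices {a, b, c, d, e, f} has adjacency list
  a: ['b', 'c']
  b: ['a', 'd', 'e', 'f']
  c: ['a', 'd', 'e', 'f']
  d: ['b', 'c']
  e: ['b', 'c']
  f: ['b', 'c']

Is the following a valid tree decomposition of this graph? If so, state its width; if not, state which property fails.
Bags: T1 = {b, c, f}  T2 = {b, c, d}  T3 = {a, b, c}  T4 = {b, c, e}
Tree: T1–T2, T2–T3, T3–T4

Vertex coverage: the bags together contain {a, b, c, d, e, f}, the full vertex set. Edge coverage: each edge of G has both endpoints in at least one bag. Running intersection: for every vertex, the bags containing it form a connected subtree. All three properties hold, so this is a valid tree decomposition of width max|bag| − 1 = 2, and hence tw(G) ≤ 2.

Yes; width 2.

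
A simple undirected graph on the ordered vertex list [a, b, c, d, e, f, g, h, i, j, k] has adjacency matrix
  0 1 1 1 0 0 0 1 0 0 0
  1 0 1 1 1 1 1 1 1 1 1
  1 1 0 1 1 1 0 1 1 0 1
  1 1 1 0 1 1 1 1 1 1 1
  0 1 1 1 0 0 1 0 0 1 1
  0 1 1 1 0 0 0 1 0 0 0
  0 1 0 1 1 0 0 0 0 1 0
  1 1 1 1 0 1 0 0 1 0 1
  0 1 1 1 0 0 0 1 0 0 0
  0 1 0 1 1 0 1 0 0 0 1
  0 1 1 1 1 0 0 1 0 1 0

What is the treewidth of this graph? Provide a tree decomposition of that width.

Treewidth 4.
Bags: B1 = {a, b, c, d, h}  B2 = {b, c, d, h, i}  B3 = {b, c, d, h, k}  B4 = {b, c, d, f, h}  B5 = {b, c, d, e, k}  B6 = {b, d, e, j, k}  B7 = {b, d, e, g, j}
Tree: B1–B2, B1–B3, B3–B4, B3–B5, B5–B6, B6–B7

The largest bag has 5 vertices, giving width 4; this decomposition certifies tw(G) ≤ 4. Conversely, {b, d, e, g, j} is a clique of size 5, and the vertices of any clique must share a bag in every tree decomposition; so some bag has ≥ 5 vertices and tw(G) ≥ 4. Combining the bounds, tw(G) = 4.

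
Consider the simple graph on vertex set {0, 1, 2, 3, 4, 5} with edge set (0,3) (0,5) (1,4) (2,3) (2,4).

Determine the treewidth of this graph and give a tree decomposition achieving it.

Every bag has size at most 2, so the width is 2 − 1 = 1 and tw(G) ≤ 1. Any graph with an edge has treewidth ≥ 1, and G has the edge 5–0. Combining the bounds, tw(G) = 1.

Treewidth 1.
Bags: B1 = {0, 5}  B2 = {0, 3}  B3 = {2, 3}  B4 = {2, 4}  B5 = {1, 4}
Tree: B1–B2, B2–B3, B3–B4, B4–B5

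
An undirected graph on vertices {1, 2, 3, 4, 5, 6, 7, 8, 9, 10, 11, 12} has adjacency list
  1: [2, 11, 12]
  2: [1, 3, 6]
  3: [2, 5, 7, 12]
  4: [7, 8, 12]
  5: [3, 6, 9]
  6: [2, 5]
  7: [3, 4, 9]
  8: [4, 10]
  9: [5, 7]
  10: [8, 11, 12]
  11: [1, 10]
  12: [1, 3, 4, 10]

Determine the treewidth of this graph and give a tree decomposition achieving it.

Each bag holds 4 vertices, so the decomposition has width 3, which upper-bounds the treewidth. For the lower bound: the 4 vertex sets {5,6,9}, {7}, {3}, {1,2,4,12} are disjoint, each induces a connected subgraph, and every pair is joined by at least one edge of G. Contracting each set to a single vertex therefore yields K_{4} as a minor, and since treewidth is minor-monotone, tw(G) ≥ tw(K_{4}) = 3. Combining the bounds, tw(G) = 3.

Treewidth 3.
One such decomposition:
Bags: B1 = {5, 6, 7, 9}  B2 = {3, 5, 6, 7}  B3 = {2, 3, 6, 7}  B4 = {2, 3, 4, 7}  B5 = {2, 3, 4, 12}  B6 = {1, 2, 4, 12}  B7 = {1, 4, 8, 12}  B8 = {1, 8, 10, 12}  B9 = {1, 8, 10, 11}
Tree: B1–B2, B2–B3, B3–B4, B4–B5, B5–B6, B6–B7, B7–B8, B8–B9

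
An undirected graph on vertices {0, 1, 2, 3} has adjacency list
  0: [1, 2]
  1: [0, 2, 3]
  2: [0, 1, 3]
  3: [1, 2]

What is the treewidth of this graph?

2

A width-2 tree decomposition is:
Bags: B1 = {1, 2, 3}  B2 = {0, 1, 2}
Tree: B1–B2
Every bag has size at most 3, so the width is 3 − 1 = 2 and tw(G) ≤ 2. On the other hand G contains the 3-clique {0, 1, 2}. A clique must lie in a single bag of any decomposition, so no decomposition can have width below 2. Combining the bounds, tw(G) = 2.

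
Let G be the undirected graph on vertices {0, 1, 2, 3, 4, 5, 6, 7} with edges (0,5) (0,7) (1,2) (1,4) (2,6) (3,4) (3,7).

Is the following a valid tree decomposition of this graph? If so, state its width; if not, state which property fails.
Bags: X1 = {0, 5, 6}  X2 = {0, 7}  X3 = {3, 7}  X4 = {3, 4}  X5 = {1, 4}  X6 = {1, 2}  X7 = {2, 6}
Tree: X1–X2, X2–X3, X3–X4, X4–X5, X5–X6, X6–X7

A tree decomposition must satisfy three properties: every vertex lies in some bag; for every edge, both endpoints lie together in some bag; and for every vertex, the bags containing it form a connected subtree. Here bags containing vertex 6 are not connected in the tree, so the decomposition is invalid.

No — bags containing vertex 6 are not connected in the tree.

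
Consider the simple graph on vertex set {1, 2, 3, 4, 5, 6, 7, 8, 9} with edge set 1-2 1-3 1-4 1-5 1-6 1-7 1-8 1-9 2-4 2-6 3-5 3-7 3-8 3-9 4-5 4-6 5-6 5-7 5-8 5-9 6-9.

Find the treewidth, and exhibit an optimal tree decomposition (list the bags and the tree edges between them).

Treewidth 3.
One such decomposition:
Bags: B1 = {1, 5, 6, 9}  B2 = {1, 3, 5, 9}  B3 = {1, 4, 5, 6}  B4 = {1, 3, 5, 7}  B5 = {1, 2, 4, 6}  B6 = {1, 3, 5, 8}
Tree: B1–B2, B1–B3, B2–B4, B3–B5, B2–B6

Each bag holds 4 vertices, so the decomposition has width 3, which upper-bounds the treewidth. For the lower bound, the 4 vertices {1, 2, 4, 6} are pairwise adjacent, and any tree decomposition puts a clique entirely inside one bag — forcing width ≥ 3. Therefore the treewidth is 3.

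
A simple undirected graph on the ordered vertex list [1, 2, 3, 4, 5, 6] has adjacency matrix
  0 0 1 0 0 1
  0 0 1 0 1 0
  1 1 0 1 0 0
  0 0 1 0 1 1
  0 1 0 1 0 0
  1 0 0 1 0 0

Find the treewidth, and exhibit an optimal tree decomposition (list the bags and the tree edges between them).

The largest bag has 3 vertices, giving width 2; this decomposition certifies tw(G) ≤ 2. Since 1–6–4–3–1 is a cycle in G, G is not acyclic. Forests are exactly the graphs of treewidth ≤ 1, so tw(G) ≥ 2. Hence tw(G) = 2 exactly.

Treewidth 2.
One such decomposition:
Bags: B1 = {1, 3, 6}  B2 = {3, 4, 6}  B3 = {2, 3, 4}  B4 = {2, 4, 5}
Tree: B1–B2, B2–B3, B3–B4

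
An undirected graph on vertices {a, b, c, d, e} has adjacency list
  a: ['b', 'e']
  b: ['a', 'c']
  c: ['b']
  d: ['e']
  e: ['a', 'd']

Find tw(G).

A width-1 tree decomposition is:
Bags: B1 = {b, c}  B2 = {a, b}  B3 = {a, e}  B4 = {d, e}
Tree: B1–B2, B2–B3, B3–B4
Every bag has size at most 2, so the width is 2 − 1 = 1 and tw(G) ≤ 1. G has an edge, so its treewidth is at least 1. Hence tw(G) = 1 exactly.

1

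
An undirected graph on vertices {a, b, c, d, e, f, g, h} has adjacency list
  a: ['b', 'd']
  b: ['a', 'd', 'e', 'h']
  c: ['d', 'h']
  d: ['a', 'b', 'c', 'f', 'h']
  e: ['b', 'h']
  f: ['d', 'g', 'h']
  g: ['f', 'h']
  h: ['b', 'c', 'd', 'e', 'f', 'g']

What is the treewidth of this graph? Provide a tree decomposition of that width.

Treewidth 2.
One such decomposition:
Bags: B1 = {b, d, h}  B2 = {d, f, h}  B3 = {b, e, h}  B4 = {f, g, h}  B5 = {c, d, h}  B6 = {a, b, d}
Tree: B1–B2, B1–B3, B2–B4, B1–B5, B1–B6

The largest bag has 3 vertices, giving width 2; this decomposition certifies tw(G) ≤ 2. Conversely, {c, d, h} is a clique of size 3, and the vertices of any clique must share a bag in every tree decomposition; so some bag has ≥ 3 vertices and tw(G) ≥ 2. Combining the bounds, tw(G) = 2.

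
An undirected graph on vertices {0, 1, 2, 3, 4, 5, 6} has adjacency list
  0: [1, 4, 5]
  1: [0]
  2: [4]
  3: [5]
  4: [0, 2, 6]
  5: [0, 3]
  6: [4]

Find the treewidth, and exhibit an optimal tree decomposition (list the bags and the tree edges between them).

The largest bag has 2 vertices, giving width 1; this decomposition certifies tw(G) ≤ 1. Any graph with an edge has treewidth ≥ 1, and G has the edge 5–0. Therefore the treewidth is 1.

Treewidth 1.
Bags: B1 = {0, 5}  B2 = {0, 1}  B3 = {0, 4}  B4 = {2, 4}  B5 = {4, 6}  B6 = {3, 5}
Tree: B1–B2, B1–B3, B3–B4, B3–B5, B1–B6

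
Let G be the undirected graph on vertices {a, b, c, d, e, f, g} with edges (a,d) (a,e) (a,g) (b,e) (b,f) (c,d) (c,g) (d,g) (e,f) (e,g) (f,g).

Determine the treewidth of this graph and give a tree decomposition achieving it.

Treewidth 2.
One optimal decomposition is:
Bags: B1 = {e, f, g}  B2 = {b, e, f}  B3 = {a, e, g}  B4 = {a, d, g}  B5 = {c, d, g}
Tree: B1–B2, B1–B3, B3–B4, B4–B5

Each bag holds 3 vertices, so the decomposition has width 2, which upper-bounds the treewidth. Conversely, {c, d, g} is a clique of size 3, and the vertices of any clique must share a bag in every tree decomposition; so some bag has ≥ 3 vertices and tw(G) ≥ 2. The upper and lower bounds meet at 2, so that is the treewidth.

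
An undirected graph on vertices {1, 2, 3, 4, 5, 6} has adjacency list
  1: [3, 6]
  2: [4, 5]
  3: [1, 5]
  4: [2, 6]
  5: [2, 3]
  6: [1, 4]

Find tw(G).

2

A width-2 tree decomposition is:
Bags: B1 = {1, 4, 6}  B2 = {1, 2, 4}  B3 = {1, 2, 5}  B4 = {1, 3, 5}
Tree: B1–B2, B2–B3, B3–B4
Every bag has size at most 3, so the width is 3 − 1 = 2 and tw(G) ≤ 2. The edges 1–6–4–2–5–3–1 form a cycle, so G is not a tree and its treewidth is at least 2. Therefore the treewidth is 2.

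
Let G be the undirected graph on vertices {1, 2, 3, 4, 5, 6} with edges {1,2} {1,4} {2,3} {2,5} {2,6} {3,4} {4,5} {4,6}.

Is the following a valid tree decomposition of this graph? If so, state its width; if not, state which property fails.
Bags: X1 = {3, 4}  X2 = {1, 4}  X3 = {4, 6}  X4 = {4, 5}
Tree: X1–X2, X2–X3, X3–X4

No — vertex 2 appears in no bag.

A tree decomposition must satisfy three properties: every vertex lies in some bag; for every edge, both endpoints lie together in some bag; and for every vertex, the bags containing it form a connected subtree. Here vertex 2 appears in no bag, so the decomposition is invalid.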